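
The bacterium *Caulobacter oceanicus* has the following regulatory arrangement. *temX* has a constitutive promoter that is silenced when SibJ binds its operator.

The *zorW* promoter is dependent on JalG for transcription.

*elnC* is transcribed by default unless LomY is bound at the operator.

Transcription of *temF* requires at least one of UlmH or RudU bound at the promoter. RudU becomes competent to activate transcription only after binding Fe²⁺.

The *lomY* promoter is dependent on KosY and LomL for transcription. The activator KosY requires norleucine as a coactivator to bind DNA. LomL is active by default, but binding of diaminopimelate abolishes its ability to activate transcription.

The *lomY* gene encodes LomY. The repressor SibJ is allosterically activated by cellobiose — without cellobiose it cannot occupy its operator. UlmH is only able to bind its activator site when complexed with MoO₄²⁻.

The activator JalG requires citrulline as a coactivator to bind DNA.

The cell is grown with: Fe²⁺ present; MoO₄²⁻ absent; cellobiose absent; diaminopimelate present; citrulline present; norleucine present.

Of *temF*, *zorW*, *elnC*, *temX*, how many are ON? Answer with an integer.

4

MoO₄²⁻ is absent, so UlmH is inactive.
Fe²⁺ is present, so RudU is active.
Activator RudU is present, so *temF* is transcribed.
→ *temF* is ON.
Citrulline is present, so JalG is active.
No repressor is bound and JalG is active, so *zorW* is transcribed.
→ *zorW* is ON.
Norleucine is present, so KosY is active.
Diaminopimelate is present, so LomL is inactive.
Required activator LomL is absent, so *lomY* is not transcribed.
So LomY is not produced.
With no repressor bound, *elnC* is transcribed.
→ *elnC* is ON.
Cellobiose is absent, so SibJ is inactive.
With no repressor bound, *temX* is transcribed.
→ *temX* is ON.
4 of the 4 genes are transcribed.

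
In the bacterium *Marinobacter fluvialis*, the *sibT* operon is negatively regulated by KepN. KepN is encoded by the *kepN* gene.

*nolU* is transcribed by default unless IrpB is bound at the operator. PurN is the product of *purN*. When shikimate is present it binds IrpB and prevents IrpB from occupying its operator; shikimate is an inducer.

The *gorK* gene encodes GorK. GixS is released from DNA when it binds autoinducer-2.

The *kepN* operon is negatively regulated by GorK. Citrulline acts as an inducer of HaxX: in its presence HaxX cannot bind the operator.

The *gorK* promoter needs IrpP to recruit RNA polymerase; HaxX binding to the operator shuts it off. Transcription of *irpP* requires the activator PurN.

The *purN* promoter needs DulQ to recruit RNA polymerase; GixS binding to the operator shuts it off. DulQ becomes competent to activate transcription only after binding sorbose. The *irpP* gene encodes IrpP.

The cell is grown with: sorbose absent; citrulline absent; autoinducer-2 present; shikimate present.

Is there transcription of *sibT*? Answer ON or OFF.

Autoinducer-2 is present, so GixS is inactive.
Sorbose is absent, so DulQ is inactive.
Required activator DulQ is absent, so *purN* is not transcribed.
So PurN is not produced.
Required activator PurN is absent, so *irpP* is not transcribed.
So IrpP is not produced.
Citrulline is absent, so HaxX is active.
With repressor HaxX bound, *gorK* is not transcribed.
So GorK is not produced.
With no repressor bound, *kepN* is transcribed.
So KepN is produced and active.
With repressor KepN bound, *sibT* is not transcribed.

OFF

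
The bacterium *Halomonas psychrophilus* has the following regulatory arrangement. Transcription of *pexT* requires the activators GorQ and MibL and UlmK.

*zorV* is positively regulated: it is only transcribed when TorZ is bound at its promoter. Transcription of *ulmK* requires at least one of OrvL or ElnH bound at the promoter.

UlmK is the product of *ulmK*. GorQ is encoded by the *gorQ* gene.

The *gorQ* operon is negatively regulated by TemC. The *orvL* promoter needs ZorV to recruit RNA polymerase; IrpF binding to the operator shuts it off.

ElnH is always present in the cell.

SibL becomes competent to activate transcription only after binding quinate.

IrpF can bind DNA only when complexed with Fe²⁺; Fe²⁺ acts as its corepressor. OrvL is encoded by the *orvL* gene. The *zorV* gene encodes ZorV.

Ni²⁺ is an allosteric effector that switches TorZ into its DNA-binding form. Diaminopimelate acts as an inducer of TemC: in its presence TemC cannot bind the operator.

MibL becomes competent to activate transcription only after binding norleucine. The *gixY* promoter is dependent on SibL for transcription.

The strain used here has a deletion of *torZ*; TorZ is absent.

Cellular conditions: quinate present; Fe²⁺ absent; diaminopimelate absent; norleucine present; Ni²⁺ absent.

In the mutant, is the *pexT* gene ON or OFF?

OFF

Diaminopimelate is absent, so TemC is active.
With repressor TemC bound, *gorQ* is not transcribed.
So GorQ is not produced.
Norleucine is present, so MibL is active.
TorZ is non-functional in this strain, so it has no effect.
Required activator TorZ is absent, so *zorV* is not transcribed.
So ZorV is not produced.
Fe²⁺ is absent, so IrpF is inactive.
Required activator ZorV is absent, so *orvL* is not transcribed.
So OrvL is not produced.
ElnH is produced constitutively and is active.
Activator ElnH is present, so *ulmK* is transcribed.
So UlmK is produced and active.
Required activator GorQ is absent, so *pexT* is not transcribed.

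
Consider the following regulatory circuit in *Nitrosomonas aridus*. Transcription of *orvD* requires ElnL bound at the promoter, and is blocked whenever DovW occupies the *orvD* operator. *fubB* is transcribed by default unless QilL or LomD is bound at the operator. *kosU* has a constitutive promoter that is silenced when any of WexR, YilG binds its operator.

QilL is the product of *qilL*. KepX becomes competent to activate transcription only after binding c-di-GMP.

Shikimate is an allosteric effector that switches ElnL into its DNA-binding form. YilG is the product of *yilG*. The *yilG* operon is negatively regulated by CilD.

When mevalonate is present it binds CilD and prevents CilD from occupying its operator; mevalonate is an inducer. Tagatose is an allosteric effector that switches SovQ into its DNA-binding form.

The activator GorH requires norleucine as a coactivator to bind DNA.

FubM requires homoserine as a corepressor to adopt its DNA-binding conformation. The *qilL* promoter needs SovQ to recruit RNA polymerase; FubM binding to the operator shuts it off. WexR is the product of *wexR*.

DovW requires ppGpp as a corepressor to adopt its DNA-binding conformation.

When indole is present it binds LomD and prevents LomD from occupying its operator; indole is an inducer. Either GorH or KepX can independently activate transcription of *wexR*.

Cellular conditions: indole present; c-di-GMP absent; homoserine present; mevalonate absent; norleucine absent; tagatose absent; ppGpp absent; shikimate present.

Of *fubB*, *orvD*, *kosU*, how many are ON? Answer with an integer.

Tagatose is absent, so SovQ is inactive.
Homoserine is present, so FubM is active.
With repressor FubM bound, *qilL* is not transcribed.
So QilL is not produced.
Indole is present, so LomD is inactive.
With no repressor bound, *fubB* is transcribed.
→ *fubB* is ON.
Shikimate is present, so ElnL is active.
ppGpp is absent, so DovW is inactive.
No repressor is bound and ElnL is active, so *orvD* is transcribed.
→ *orvD* is ON.
Norleucine is absent, so GorH is inactive.
c-di-GMP is absent, so KepX is inactive.
No activator is available at the *wexR* promoter, so *wexR* is not transcribed.
So WexR is not produced.
Mevalonate is absent, so CilD is active.
With repressor CilD bound, *yilG* is not transcribed.
So YilG is not produced.
With no repressor bound, *kosU* is transcribed.
→ *kosU* is ON.
3 of the 3 genes are transcribed.

3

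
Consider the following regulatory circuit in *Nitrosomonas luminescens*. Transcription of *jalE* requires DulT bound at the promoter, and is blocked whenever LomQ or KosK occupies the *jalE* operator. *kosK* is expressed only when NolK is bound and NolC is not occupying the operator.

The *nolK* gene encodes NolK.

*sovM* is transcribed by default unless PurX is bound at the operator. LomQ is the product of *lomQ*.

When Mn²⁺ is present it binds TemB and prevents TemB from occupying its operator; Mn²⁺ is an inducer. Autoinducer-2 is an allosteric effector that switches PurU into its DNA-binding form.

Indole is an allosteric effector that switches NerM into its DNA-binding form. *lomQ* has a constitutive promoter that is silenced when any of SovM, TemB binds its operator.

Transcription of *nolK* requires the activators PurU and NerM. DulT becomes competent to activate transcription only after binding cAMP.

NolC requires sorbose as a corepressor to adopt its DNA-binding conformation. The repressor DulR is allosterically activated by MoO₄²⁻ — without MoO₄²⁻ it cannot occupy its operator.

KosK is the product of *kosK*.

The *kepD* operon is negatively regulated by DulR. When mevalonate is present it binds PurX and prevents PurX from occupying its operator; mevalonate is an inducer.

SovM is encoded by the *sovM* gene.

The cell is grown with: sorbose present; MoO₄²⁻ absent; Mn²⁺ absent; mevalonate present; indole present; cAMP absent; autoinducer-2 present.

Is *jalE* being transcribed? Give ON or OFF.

Mevalonate is present, so PurX is inactive.
With no repressor bound, *sovM* is transcribed.
So SovM is produced and active.
Mn²⁺ is absent, so TemB is active.
With repressor SovM bound, *lomQ* is not transcribed.
So LomQ is not produced.
cAMP is absent, so DulT is inactive.
Sorbose is present, so NolC is active.
Autoinducer-2 is present, so PurU is active.
Indole is present, so NerM is active.
No repressor is bound and PurU and NerM are active, so *nolK* is transcribed.
So NolK is produced and active.
With repressor NolC bound, *kosK* is not transcribed.
So KosK is not produced.
Required activator DulT is absent, so *jalE* is not transcribed.

OFF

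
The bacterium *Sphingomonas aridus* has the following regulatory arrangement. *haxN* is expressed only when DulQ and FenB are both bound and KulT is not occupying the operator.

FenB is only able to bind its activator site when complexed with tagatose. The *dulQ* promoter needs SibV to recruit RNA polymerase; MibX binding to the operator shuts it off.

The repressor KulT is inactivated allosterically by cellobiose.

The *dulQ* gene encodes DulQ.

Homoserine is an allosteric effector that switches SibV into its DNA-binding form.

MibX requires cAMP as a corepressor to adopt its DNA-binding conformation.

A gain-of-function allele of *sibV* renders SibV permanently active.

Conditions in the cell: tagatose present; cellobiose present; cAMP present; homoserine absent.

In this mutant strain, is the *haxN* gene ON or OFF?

OFF

SibV is constitutively active in this strain.
cAMP is present, so MibX is active.
With repressor MibX bound, *dulQ* is not transcribed.
So DulQ is not produced.
Tagatose is present, so FenB is active.
Cellobiose is present, so KulT is inactive.
Required activator DulQ is absent, so *haxN* is not transcribed.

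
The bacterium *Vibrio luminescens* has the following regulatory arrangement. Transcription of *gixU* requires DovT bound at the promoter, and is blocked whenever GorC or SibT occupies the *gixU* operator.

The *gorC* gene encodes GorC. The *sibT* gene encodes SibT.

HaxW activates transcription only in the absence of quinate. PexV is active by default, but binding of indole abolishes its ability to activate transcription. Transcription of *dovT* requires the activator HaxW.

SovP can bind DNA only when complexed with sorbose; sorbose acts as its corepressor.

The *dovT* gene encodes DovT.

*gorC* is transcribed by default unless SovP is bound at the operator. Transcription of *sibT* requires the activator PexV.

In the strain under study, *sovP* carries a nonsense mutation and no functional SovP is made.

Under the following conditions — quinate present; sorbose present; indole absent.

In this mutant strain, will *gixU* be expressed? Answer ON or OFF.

OFF

Quinate is present, so HaxW is inactive.
Required activator HaxW is absent, so *dovT* is not transcribed.
So DovT is not produced.
SovP is non-functional in this strain, so it has no effect.
With no repressor bound, *gorC* is transcribed.
So GorC is produced and active.
Indole is absent, so PexV is active.
No repressor is bound and PexV is active, so *sibT* is transcribed.
So SibT is produced and active.
With repressor GorC bound, *gixU* is not transcribed.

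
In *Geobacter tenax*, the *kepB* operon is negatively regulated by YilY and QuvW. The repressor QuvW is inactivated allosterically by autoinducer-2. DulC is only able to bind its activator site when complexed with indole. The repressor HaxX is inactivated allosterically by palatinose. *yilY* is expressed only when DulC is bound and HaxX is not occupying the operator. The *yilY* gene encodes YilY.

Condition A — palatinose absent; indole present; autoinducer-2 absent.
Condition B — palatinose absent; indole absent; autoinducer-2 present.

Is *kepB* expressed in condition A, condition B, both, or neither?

B only

Condition A:
Palatinose is absent, so HaxX is active.
Indole is present, so DulC is active.
With repressor HaxX bound, *yilY* is not transcribed.
So YilY is not produced.
Autoinducer-2 is absent, so QuvW is active.
With repressor QuvW bound, *kepB* is not transcribed.
→ *kepB* is OFF in A.
Condition B:
Palatinose is absent, so HaxX is active.
Indole is absent, so DulC is inactive.
With repressor HaxX bound, *yilY* is not transcribed.
So YilY is not produced.
Autoinducer-2 is present, so QuvW is inactive.
With no repressor bound, *kepB* is transcribed.
→ *kepB* is ON in B.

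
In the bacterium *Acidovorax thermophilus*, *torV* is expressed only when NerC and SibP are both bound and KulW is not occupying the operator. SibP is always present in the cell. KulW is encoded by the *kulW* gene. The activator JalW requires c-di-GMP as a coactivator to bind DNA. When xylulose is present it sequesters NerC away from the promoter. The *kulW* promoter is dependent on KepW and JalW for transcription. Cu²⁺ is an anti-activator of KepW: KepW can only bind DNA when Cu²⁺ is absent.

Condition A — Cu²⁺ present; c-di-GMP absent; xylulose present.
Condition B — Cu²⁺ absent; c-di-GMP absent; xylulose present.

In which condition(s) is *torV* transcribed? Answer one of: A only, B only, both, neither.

neither

Condition A:
Cu²⁺ is present, so KepW is inactive.
c-di-GMP is absent, so JalW is inactive.
Required activator KepW is absent, so *kulW* is not transcribed.
So KulW is not produced.
Xylulose is present, so NerC is inactive.
SibP is produced constitutively and is active.
Required activator NerC is absent, so *torV* is not transcribed.
→ *torV* is OFF in A.
Condition B:
Cu²⁺ is absent, so KepW is active.
c-di-GMP is absent, so JalW is inactive.
Required activator JalW is absent, so *kulW* is not transcribed.
So KulW is not produced.
Xylulose is present, so NerC is inactive.
SibP is produced constitutively and is active.
Required activator NerC is absent, so *torV* is not transcribed.
→ *torV* is OFF in B.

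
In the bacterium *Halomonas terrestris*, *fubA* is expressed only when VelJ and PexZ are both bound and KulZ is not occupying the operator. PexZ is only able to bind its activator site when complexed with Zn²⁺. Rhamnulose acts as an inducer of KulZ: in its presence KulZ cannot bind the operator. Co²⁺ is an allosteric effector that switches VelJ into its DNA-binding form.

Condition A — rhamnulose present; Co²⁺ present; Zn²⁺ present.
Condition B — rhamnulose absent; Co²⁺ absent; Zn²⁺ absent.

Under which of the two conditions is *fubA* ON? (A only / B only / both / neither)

A only

Condition A:
Rhamnulose is present, so KulZ is inactive.
Co²⁺ is present, so VelJ is active.
Zn²⁺ is present, so PexZ is active.
No repressor is bound and VelJ and PexZ are active, so *fubA* is transcribed.
→ *fubA* is ON in A.
Condition B:
Rhamnulose is absent, so KulZ is active.
Co²⁺ is absent, so VelJ is inactive.
Zn²⁺ is absent, so PexZ is inactive.
With repressor KulZ bound, *fubA* is not transcribed.
→ *fubA* is OFF in B.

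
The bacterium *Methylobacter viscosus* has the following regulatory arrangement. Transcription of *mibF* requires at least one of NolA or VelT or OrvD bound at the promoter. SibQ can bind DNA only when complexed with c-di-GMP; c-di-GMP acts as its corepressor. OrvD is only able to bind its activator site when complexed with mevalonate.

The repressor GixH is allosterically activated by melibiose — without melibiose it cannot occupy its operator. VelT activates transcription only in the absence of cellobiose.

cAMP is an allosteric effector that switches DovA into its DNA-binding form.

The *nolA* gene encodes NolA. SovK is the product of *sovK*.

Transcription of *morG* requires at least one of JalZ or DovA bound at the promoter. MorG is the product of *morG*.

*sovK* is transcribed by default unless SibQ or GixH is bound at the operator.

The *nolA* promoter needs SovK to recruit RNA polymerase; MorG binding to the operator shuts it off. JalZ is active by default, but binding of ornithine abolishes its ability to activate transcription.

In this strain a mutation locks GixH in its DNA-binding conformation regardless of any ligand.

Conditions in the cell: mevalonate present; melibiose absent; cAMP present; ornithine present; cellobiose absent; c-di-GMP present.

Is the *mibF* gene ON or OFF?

ON

c-di-GMP is present, so SibQ is active.
GixH is constitutively active in this strain.
With repressor SibQ bound, *sovK* is not transcribed.
So SovK is not produced.
Ornithine is present, so JalZ is inactive.
cAMP is present, so DovA is active.
Activator DovA is present, so *morG* is transcribed.
So MorG is produced and active.
With repressor MorG bound, *nolA* is not transcribed.
So NolA is not produced.
Cellobiose is absent, so VelT is active.
Mevalonate is present, so OrvD is active.
Activator VelT is present, so *mibF* is transcribed.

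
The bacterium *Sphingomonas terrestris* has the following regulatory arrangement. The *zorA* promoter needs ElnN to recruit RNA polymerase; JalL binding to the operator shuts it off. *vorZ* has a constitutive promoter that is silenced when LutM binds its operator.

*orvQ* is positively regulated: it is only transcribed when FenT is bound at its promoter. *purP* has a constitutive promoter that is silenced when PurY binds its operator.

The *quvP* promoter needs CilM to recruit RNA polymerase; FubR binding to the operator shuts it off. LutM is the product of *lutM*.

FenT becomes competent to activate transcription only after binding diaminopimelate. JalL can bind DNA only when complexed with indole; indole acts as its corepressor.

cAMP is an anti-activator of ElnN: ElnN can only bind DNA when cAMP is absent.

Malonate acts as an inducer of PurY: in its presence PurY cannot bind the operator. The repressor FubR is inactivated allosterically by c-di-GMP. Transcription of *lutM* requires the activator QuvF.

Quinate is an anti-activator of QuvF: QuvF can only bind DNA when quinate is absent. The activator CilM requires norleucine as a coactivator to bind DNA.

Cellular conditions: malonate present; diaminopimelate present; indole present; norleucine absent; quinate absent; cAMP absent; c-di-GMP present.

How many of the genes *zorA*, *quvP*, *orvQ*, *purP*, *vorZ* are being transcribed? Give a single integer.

2

Indole is present, so JalL is active.
cAMP is absent, so ElnN is active.
With repressor JalL bound, *zorA* is not transcribed.
→ *zorA* is OFF.
Norleucine is absent, so CilM is inactive.
c-di-GMP is present, so FubR is inactive.
Required activator CilM is absent, so *quvP* is not transcribed.
→ *quvP* is OFF.
Diaminopimelate is present, so FenT is active.
No repressor is bound and FenT is active, so *orvQ* is transcribed.
→ *orvQ* is ON.
Malonate is present, so PurY is inactive.
With no repressor bound, *purP* is transcribed.
→ *purP* is ON.
Quinate is absent, so QuvF is active.
No repressor is bound and QuvF is active, so *lutM* is transcribed.
So LutM is produced and active.
With repressor LutM bound, *vorZ* is not transcribed.
→ *vorZ* is OFF.
2 of the 5 genes are transcribed.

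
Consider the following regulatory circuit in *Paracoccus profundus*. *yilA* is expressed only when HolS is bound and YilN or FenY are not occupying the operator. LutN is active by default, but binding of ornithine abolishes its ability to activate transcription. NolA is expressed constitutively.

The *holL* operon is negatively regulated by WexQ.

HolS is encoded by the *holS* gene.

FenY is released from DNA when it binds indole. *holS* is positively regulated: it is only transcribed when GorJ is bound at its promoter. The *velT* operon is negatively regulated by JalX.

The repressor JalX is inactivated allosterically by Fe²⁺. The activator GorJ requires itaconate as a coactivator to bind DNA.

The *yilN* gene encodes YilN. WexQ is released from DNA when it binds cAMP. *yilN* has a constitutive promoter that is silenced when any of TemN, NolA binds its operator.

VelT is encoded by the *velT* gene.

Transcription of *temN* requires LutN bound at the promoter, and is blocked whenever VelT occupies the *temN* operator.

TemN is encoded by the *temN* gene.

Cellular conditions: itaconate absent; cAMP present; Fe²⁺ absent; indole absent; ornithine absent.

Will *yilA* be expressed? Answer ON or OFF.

Fe²⁺ is absent, so JalX is active.
With repressor JalX bound, *velT* is not transcribed.
So VelT is not produced.
Ornithine is absent, so LutN is active.
No repressor is bound and LutN is active, so *temN* is transcribed.
So TemN is produced and active.
NolA is produced constitutively and is active.
With repressor TemN bound, *yilN* is not transcribed.
So YilN is not produced.
Indole is absent, so FenY is active.
Itaconate is absent, so GorJ is inactive.
Required activator GorJ is absent, so *holS* is not transcribed.
So HolS is not produced.
With repressor FenY bound, *yilA* is not transcribed.

OFF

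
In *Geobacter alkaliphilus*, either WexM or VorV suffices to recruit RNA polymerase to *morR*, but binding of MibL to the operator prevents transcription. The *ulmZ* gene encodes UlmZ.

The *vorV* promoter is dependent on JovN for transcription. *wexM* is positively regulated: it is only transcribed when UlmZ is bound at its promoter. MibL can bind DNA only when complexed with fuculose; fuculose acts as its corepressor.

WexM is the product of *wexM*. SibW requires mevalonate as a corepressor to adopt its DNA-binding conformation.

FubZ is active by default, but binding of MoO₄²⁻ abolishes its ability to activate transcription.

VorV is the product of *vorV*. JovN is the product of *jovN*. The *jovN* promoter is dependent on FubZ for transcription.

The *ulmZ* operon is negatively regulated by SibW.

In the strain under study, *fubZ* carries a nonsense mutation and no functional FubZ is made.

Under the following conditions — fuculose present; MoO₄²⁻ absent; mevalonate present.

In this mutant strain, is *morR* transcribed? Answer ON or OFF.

OFF

Mevalonate is present, so SibW is active.
With repressor SibW bound, *ulmZ* is not transcribed.
So UlmZ is not produced.
Required activator UlmZ is absent, so *wexM* is not transcribed.
So WexM is not produced.
Fuculose is present, so MibL is active.
FubZ is non-functional in this strain, so it has no effect.
Required activator FubZ is absent, so *jovN* is not transcribed.
So JovN is not produced.
Required activator JovN is absent, so *vorV* is not transcribed.
So VorV is not produced.
With repressor MibL bound, *morR* is not transcribed.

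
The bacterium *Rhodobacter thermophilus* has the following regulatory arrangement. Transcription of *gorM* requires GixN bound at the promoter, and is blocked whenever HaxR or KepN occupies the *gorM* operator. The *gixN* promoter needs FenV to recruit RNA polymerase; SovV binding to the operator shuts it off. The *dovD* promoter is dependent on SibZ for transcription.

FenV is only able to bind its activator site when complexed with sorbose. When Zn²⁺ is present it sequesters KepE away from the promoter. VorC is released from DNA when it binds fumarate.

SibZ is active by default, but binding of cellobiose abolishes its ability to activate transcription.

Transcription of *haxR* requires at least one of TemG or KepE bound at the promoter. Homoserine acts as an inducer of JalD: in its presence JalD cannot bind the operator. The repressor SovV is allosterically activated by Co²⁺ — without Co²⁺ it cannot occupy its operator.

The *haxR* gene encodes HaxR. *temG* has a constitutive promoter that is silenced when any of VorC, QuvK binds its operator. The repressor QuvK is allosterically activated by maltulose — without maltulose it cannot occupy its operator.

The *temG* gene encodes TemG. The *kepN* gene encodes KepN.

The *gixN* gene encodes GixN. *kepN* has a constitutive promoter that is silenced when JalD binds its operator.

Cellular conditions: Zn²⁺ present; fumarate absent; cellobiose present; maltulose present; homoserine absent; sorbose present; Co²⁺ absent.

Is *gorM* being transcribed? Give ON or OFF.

ON

Fumarate is absent, so VorC is active.
Maltulose is present, so QuvK is active.
With repressor VorC bound, *temG* is not transcribed.
So TemG is not produced.
Zn²⁺ is present, so KepE is inactive.
No activator is available at the *haxR* promoter, so *haxR* is not transcribed.
So HaxR is not produced.
Homoserine is absent, so JalD is active.
With repressor JalD bound, *kepN* is not transcribed.
So KepN is not produced.
Sorbose is present, so FenV is active.
Co²⁺ is absent, so SovV is inactive.
No repressor is bound and FenV is active, so *gixN* is transcribed.
So GixN is produced and active.
No repressor is bound and GixN is active, so *gorM* is transcribed.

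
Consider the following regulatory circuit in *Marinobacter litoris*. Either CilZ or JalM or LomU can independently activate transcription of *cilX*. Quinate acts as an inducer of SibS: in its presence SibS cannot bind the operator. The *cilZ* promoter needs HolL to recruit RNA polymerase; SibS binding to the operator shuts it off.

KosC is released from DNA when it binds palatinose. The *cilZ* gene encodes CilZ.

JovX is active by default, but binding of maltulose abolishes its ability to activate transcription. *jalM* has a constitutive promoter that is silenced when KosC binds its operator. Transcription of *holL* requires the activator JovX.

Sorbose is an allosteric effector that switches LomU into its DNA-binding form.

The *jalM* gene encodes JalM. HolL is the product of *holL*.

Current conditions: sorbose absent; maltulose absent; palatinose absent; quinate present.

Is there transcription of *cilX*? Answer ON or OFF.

ON

Quinate is present, so SibS is inactive.
Maltulose is absent, so JovX is active.
No repressor is bound and JovX is active, so *holL* is transcribed.
So HolL is produced and active.
No repressor is bound and HolL is active, so *cilZ* is transcribed.
So CilZ is produced and active.
Palatinose is absent, so KosC is active.
With repressor KosC bound, *jalM* is not transcribed.
So JalM is not produced.
Sorbose is absent, so LomU is inactive.
Activator CilZ is present, so *cilX* is transcribed.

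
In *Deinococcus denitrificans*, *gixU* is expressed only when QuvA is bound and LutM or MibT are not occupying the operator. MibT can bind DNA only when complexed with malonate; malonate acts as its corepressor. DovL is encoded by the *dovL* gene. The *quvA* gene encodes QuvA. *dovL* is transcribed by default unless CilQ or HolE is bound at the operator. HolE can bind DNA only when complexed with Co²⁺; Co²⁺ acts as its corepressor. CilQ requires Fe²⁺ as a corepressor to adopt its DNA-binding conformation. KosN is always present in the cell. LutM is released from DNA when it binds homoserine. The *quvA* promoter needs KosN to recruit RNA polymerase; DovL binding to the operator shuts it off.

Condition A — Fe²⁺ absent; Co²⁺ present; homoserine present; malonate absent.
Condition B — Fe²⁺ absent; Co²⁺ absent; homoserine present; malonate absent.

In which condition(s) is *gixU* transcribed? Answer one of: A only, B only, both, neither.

Condition A:
Fe²⁺ is absent, so CilQ is inactive.
Co²⁺ is present, so HolE is active.
With repressor HolE bound, *dovL* is not transcribed.
So DovL is not produced.
KosN is produced constitutively and is active.
No repressor is bound and KosN is active, so *quvA* is transcribed.
So QuvA is produced and active.
Homoserine is present, so LutM is inactive.
Malonate is absent, so MibT is inactive.
No repressor is bound and QuvA is active, so *gixU* is transcribed.
→ *gixU* is ON in A.
Condition B:
Fe²⁺ is absent, so CilQ is inactive.
Co²⁺ is absent, so HolE is inactive.
With no repressor bound, *dovL* is transcribed.
So DovL is produced and active.
KosN is produced constitutively and is active.
With repressor DovL bound, *quvA* is not transcribed.
So QuvA is not produced.
Homoserine is present, so LutM is inactive.
Malonate is absent, so MibT is inactive.
Required activator QuvA is absent, so *gixU* is not transcribed.
→ *gixU* is OFF in B.

A only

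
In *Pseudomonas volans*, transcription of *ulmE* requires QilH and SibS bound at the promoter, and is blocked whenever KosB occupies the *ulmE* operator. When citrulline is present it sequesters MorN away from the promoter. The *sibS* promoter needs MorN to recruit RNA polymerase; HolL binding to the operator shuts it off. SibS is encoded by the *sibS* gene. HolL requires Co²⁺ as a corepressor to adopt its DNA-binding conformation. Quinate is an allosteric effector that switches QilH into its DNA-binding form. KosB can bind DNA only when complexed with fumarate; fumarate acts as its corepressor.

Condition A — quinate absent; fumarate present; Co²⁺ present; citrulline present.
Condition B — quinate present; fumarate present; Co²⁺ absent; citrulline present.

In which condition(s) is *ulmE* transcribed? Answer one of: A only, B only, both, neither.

Condition A:
Quinate is absent, so QilH is inactive.
Fumarate is present, so KosB is active.
Co²⁺ is present, so HolL is active.
Citrulline is present, so MorN is inactive.
With repressor HolL bound, *sibS* is not transcribed.
So SibS is not produced.
With repressor KosB bound, *ulmE* is not transcribed.
→ *ulmE* is OFF in A.
Condition B:
Quinate is present, so QilH is active.
Fumarate is present, so KosB is active.
Co²⁺ is absent, so HolL is inactive.
Citrulline is present, so MorN is inactive.
Required activator MorN is absent, so *sibS* is not transcribed.
So SibS is not produced.
With repressor KosB bound, *ulmE* is not transcribed.
→ *ulmE* is OFF in B.

neither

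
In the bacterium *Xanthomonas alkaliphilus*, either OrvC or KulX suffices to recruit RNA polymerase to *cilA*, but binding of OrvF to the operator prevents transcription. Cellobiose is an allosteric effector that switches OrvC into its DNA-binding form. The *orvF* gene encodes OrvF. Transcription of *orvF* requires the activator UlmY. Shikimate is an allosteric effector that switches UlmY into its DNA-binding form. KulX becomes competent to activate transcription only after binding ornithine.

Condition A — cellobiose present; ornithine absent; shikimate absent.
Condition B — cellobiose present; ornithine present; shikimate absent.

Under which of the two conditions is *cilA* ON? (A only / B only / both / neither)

Condition A:
Cellobiose is present, so OrvC is active.
Ornithine is absent, so KulX is inactive.
Shikimate is absent, so UlmY is inactive.
Required activator UlmY is absent, so *orvF* is not transcribed.
So OrvF is not produced.
Activator OrvC is present, so *cilA* is transcribed.
→ *cilA* is ON in A.
Condition B:
Cellobiose is present, so OrvC is active.
Ornithine is present, so KulX is active.
Shikimate is absent, so UlmY is inactive.
Required activator UlmY is absent, so *orvF* is not transcribed.
So OrvF is not produced.
Activator OrvC is present, so *cilA* is transcribed.
→ *cilA* is ON in B.

both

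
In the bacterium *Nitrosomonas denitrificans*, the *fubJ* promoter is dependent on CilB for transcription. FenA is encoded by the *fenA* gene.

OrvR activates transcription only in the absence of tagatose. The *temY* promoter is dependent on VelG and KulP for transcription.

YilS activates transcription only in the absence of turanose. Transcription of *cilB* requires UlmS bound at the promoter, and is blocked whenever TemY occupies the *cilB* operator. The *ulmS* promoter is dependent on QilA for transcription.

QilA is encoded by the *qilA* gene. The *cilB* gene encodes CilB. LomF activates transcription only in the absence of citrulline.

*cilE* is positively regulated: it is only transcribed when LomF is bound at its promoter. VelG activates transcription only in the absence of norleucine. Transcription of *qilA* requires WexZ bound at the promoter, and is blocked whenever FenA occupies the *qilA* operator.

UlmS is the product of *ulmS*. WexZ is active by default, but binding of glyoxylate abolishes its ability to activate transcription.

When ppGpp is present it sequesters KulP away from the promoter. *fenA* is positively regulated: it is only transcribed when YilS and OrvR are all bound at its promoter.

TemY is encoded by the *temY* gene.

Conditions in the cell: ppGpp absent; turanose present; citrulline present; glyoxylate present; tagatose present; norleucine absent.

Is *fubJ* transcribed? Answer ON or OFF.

Turanose is present, so YilS is inactive.
Tagatose is present, so OrvR is inactive.
Required activator YilS is absent, so *fenA* is not transcribed.
So FenA is not produced.
Glyoxylate is present, so WexZ is inactive.
Required activator WexZ is absent, so *qilA* is not transcribed.
So QilA is not produced.
Required activator QilA is absent, so *ulmS* is not transcribed.
So UlmS is not produced.
Norleucine is absent, so VelG is active.
ppGpp is absent, so KulP is active.
No repressor is bound and VelG and KulP are active, so *temY* is transcribed.
So TemY is produced and active.
With repressor TemY bound, *cilB* is not transcribed.
So CilB is not produced.
Required activator CilB is absent, so *fubJ* is not transcribed.

OFF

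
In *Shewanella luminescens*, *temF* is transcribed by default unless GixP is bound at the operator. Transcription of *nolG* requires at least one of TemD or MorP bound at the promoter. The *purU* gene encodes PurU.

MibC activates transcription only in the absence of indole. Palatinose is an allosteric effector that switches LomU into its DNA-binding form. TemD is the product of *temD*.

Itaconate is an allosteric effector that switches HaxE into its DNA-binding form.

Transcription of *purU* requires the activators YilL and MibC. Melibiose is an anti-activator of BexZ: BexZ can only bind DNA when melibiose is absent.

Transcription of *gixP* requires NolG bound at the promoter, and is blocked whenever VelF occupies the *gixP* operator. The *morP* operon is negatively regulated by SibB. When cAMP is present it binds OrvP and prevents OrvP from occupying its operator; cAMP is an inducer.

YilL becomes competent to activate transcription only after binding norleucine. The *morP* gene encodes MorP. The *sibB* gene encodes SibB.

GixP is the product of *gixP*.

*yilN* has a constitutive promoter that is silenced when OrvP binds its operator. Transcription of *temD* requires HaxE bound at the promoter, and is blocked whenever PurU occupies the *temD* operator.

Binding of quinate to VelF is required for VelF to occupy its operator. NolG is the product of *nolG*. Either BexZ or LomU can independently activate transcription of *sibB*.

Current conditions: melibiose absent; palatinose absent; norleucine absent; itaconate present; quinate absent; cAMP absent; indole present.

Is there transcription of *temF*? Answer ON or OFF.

Norleucine is absent, so YilL is inactive.
Indole is present, so MibC is inactive.
Required activator YilL is absent, so *purU* is not transcribed.
So PurU is not produced.
Itaconate is present, so HaxE is active.
No repressor is bound and HaxE is active, so *temD* is transcribed.
So TemD is produced and active.
Melibiose is absent, so BexZ is active.
Palatinose is absent, so LomU is inactive.
Activator BexZ is present, so *sibB* is transcribed.
So SibB is produced and active.
With repressor SibB bound, *morP* is not transcribed.
So MorP is not produced.
Activator TemD is present, so *nolG* is transcribed.
So NolG is produced and active.
Quinate is absent, so VelF is inactive.
No repressor is bound and NolG is active, so *gixP* is transcribed.
So GixP is produced and active.
With repressor GixP bound, *temF* is not transcribed.

OFF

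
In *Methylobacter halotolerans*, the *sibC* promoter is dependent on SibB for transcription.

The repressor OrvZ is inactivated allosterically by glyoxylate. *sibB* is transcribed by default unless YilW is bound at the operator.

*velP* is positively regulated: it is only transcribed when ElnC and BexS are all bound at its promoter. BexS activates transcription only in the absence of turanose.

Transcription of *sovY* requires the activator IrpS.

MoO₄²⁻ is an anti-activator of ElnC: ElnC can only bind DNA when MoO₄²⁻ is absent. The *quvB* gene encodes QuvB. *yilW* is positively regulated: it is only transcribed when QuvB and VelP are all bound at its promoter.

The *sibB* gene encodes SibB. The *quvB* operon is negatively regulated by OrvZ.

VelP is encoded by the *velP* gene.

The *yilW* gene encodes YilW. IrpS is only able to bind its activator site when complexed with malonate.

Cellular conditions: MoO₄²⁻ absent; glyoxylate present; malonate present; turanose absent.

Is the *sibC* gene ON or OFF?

OFF

Glyoxylate is present, so OrvZ is inactive.
With no repressor bound, *quvB* is transcribed.
So QuvB is produced and active.
MoO₄²⁻ is absent, so ElnC is active.
Turanose is absent, so BexS is active.
No repressor is bound and ElnC and BexS are active, so *velP* is transcribed.
So VelP is produced and active.
No repressor is bound and QuvB and VelP are active, so *yilW* is transcribed.
So YilW is produced and active.
With repressor YilW bound, *sibB* is not transcribed.
So SibB is not produced.
Required activator SibB is absent, so *sibC* is not transcribed.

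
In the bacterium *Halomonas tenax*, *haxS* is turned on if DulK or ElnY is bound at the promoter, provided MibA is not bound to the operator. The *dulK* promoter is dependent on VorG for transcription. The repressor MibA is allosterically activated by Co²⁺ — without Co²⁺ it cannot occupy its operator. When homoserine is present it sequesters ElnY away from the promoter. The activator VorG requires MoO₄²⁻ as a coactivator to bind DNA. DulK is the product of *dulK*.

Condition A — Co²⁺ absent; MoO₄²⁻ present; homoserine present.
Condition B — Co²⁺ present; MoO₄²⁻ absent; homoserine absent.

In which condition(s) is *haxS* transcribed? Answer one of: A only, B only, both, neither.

A only

Condition A:
Co²⁺ is absent, so MibA is inactive.
MoO₄²⁻ is present, so VorG is active.
No repressor is bound and VorG is active, so *dulK* is transcribed.
So DulK is produced and active.
Homoserine is present, so ElnY is inactive.
Activator DulK is present, so *haxS* is transcribed.
→ *haxS* is ON in A.
Condition B:
Co²⁺ is present, so MibA is active.
MoO₄²⁻ is absent, so VorG is inactive.
Required activator VorG is absent, so *dulK* is not transcribed.
So DulK is not produced.
Homoserine is absent, so ElnY is active.
With repressor MibA bound, *haxS* is not transcribed.
→ *haxS* is OFF in B.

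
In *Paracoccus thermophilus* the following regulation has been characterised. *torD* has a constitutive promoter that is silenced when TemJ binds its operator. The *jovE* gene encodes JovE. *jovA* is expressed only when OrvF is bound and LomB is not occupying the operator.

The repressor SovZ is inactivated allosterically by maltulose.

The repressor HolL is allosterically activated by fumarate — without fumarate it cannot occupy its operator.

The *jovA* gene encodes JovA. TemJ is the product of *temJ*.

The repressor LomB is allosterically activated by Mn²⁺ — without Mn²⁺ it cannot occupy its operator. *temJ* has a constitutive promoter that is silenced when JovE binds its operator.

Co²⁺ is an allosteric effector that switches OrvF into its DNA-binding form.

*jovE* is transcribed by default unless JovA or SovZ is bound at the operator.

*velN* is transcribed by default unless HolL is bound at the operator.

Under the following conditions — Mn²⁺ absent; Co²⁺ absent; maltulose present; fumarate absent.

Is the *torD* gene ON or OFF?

Co²⁺ is absent, so OrvF is inactive.
Mn²⁺ is absent, so LomB is inactive.
Required activator OrvF is absent, so *jovA* is not transcribed.
So JovA is not produced.
Maltulose is present, so SovZ is inactive.
With no repressor bound, *jovE* is transcribed.
So JovE is produced and active.
With repressor JovE bound, *temJ* is not transcribed.
So TemJ is not produced.
With no repressor bound, *torD* is transcribed.

ON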